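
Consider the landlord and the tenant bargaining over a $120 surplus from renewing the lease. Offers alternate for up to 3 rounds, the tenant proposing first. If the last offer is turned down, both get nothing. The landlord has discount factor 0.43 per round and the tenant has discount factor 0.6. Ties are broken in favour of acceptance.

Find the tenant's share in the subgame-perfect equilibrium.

99.36

Round 3 (the tenant proposes): rejection yields 0 for the landlord; the tenant offers 0 and keeps 120.
Round 2 (the landlord proposes): the tenant can get 120 next round, worth 0.6 × 120 = 72 now. The landlord offers 72 and keeps 120 − 72 = 48.
Round 1 (the tenant proposes): the landlord can get 48 next round, worth 0.43 × 48 = 20.64 now; the tenant offers that and keeps 99.36.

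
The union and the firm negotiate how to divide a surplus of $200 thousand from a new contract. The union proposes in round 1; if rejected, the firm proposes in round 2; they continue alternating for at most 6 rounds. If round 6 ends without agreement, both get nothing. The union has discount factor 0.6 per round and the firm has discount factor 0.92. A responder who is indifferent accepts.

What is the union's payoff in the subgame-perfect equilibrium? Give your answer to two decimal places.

By backward induction:
Round 6 (the firm proposes): rejection yields 0 for the union; the firm offers 0 and keeps 200.
Round 5 (the union proposes): the firm can get 200 next round, worth 0.92 × 200 = 184 now. The union offers 184 and keeps 200 − 184 = 16.
Round 4 (the firm proposes): the union can get 16 next round, worth 0.6 × 16 = 9.6 now. The firm offers 9.6 and keeps 200 − 9.6 = 190.4.
Round 3 (the union proposes): the firm can get 190.4 next round, worth 0.92 × 190.4 = 175.168 now; the union offers that and keeps 24.832.
Round 2 (the firm proposes): the union can get 24.832 next round, worth 0.6 × 24.832 = 14.8992 now. The firm offers 14.8992 and keeps 200 − 14.8992 = 185.1008.
Round 1 (the union proposes): the firm can get 185.1008 next round, worth 0.92 × 185.1008 = 170.292736 now. The union offers 170.292736 and keeps 200 − 170.292736 = 29.707264.

29.71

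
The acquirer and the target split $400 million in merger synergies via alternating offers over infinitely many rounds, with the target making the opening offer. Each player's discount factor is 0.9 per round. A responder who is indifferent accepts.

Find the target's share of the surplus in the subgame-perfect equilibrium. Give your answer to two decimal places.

210.53

In a stationary SPE each proposer offers the other exactly their discounted continuation value.
If the target keeps x when proposing and the acquirer keeps y when proposing, then x = 400 − 0.9y and y = 400 − 0.9x.
Solving: x = 400(1 − 0.9) / (1 − 0.9·0.9) = 40 / 0.19 ≈ 210.5263.
The acquirer gets 400 − 210.5263 ≈ 189.4737.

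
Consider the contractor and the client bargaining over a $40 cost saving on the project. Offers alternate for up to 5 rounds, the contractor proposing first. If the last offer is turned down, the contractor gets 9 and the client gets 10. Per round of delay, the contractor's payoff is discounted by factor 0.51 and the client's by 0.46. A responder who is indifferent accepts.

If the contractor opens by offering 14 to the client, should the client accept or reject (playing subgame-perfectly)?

Accept

Round 5 (the contractor proposes): the client gets 10 if talks fail, so the contractor offers 10 and keeps 30.
Round 4 (the client proposes): the contractor can get 30 next round, worth 0.51 × 30 = 15.3 now; the client offers that and keeps 24.7.
Round 3 (the contractor proposes): the client can get 24.7 next round, worth 0.46 × 24.7 = 11.362 now, so the contractor offers 11.362, keeping 28.638.
Round 2 (the client proposes): the contractor can get 28.638 next round, worth 0.51 × 28.638 = 14.60538 now, so the client offers 14.60538, keeping 25.39462.
So by rejecting in round 1, the client gets 25.39462 next round, worth 0.46 × 25.39462 = 11.6815252 now.
Offer 14 ≥ 11.6815252, so the client accepts.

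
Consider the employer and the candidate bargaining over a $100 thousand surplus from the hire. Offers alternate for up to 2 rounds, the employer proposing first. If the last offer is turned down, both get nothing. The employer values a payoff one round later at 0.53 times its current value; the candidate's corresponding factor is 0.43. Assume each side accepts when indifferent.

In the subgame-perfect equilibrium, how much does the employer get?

Round 2 (the candidate proposes): the employer will accept anything ≥ 0, so the candidate offers 0 and keeps 100.
Round 1 (the employer proposes): the candidate can get 100 next round, worth 0.43 × 100 = 43 now; the employer offers that and keeps 57.

57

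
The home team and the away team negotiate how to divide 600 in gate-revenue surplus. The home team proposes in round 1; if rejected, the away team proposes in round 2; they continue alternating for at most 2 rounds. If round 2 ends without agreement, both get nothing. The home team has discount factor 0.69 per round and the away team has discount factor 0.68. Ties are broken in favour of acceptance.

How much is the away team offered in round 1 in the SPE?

408

Round 2 (the away team proposes): rejection yields 0 for the home team; the away team offers 0 and keeps 600.
Round 1 (the home team proposes): the away team can get 600 next round, worth 0.68 × 600 = 408 now. The home team offers 408 and keeps 600 − 408 = 192.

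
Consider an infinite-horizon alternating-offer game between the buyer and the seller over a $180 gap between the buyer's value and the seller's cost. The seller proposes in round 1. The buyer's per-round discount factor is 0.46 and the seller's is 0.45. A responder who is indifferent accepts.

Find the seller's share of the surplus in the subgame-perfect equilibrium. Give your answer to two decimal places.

Let x be the seller's share when the seller proposes and y be the buyer's share when the buyer proposes.
The buyer accepts iff offered ≥ 0.46·y, so x = 180 − 0.46y. Symmetrically y = 180 − 0.45x.
Substituting: x = 180 − 0.46(180 − 0.45x), giving x(1 − 0.45·0.46) = 180(1 − 0.46).
So x = 180 × 0.54 / 0.793 ≈ 122.5725, and the buyer receives 180 − x ≈ 57.4275.

122.57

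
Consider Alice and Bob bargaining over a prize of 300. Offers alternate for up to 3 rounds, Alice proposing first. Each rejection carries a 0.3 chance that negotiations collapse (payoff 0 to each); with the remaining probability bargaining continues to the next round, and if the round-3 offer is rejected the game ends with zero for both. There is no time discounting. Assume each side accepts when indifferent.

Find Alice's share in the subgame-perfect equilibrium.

By backward induction:
Round 3 (Alice proposes): rejection yields 0 for Bob; Alice offers 0 and keeps 300.
Round 2 (Bob proposes): rejecting gives Alice an expected 0.7 × 300 = 210. Bob offers 210 and keeps 300 − 210 = 90.
Round 1 (Alice proposes): rejecting gives Bob an expected 0.7 × 90 = 63, so Alice offers 63, keeping 237.

237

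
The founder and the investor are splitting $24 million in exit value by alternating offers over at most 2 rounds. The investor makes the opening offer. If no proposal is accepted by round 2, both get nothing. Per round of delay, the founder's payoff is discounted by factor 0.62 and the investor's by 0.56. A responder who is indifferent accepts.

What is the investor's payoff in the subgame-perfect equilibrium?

Round 2 (the founder proposes): rejection yields 0 for the investor; the founder offers 0 and keeps 24.
Round 1 (the investor proposes): the founder can get 24 next round, worth 0.62 × 24 = 14.88 now, so the investor offers 14.88, keeping 9.12.

9.12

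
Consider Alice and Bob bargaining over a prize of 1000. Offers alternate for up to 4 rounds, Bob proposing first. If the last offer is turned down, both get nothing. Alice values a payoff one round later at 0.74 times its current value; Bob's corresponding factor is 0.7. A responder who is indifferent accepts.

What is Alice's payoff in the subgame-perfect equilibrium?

Round 4 (Alice proposes): Bob will accept anything ≥ 0, so Alice offers 0 and keeps 1000.
Round 3 (Bob proposes): Alice can get 1000 next round, worth 0.74 × 1000 = 740 now; Bob offers that and keeps 260.
Round 2 (Alice proposes): Bob can get 260 next round, worth 0.7 × 260 = 182 now. Alice offers 182 and keeps 1000 − 182 = 818.
Round 1 (Bob proposes): Alice can get 818 next round, worth 0.74 × 818 = 605.32 now; Bob offers that and keeps 394.68.

605.32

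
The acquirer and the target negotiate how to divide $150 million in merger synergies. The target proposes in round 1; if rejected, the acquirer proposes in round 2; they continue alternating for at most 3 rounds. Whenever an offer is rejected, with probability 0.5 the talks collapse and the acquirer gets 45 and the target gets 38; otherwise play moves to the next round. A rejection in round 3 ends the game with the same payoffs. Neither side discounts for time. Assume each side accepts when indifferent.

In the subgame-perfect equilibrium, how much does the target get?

88.25

By backward induction:
Round 3 (the target proposes): the acquirer gets 45 if talks fail, so the target offers 45 and keeps 105.
Round 2 (the acquirer proposes): rejecting gives the target an expected 0.5 × 105 + 0.5 × 38 = 71.5, so the acquirer offers 71.5, keeping 78.5.
Round 1 (the target proposes): rejecting gives the acquirer an expected 0.5 × 78.5 + 0.5 × 45 = 61.75, so the target offers 61.75, keeping 88.25.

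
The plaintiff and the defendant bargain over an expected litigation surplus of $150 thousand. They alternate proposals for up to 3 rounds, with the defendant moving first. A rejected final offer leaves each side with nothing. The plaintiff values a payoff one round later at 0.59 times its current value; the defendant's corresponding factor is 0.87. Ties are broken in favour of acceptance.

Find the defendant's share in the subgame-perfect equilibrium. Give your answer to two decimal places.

138.50

Solve by backward induction from round 3.
Round 3 (the defendant proposes): rejection yields 0 for the plaintiff; the defendant offers 0 and keeps 150.
Round 2 (the plaintiff proposes): the defendant can get 150 next round, worth 0.87 × 150 = 130.5 now, so the plaintiff offers 130.5, keeping 19.5.
Round 1 (the defendant proposes): the plaintiff can get 19.5 next round, worth 0.59 × 19.5 = 11.505 now; the defendant offers that and keeps 138.495.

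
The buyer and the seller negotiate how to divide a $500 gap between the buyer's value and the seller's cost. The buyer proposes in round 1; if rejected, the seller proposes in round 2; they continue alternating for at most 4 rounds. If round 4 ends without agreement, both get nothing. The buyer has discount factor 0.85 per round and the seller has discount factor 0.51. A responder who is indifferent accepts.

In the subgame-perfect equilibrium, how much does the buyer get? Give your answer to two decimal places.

351.21

Solve by backward induction from round 4.
Round 4 (the seller proposes): the buyer will accept anything ≥ 0, so the seller offers 0 and keeps 500.
Round 3 (the buyer proposes): the seller can get 500 next round, worth 0.51 × 500 = 255 now. The buyer offers 255 and keeps 500 − 255 = 245.
Round 2 (the seller proposes): the buyer can get 245 next round, worth 0.85 × 245 = 208.25 now; the seller offers that and keeps 291.75.
Round 1 (the buyer proposes): the seller can get 291.75 next round, worth 0.51 × 291.75 = 148.7925 now. The buyer offers 148.7925 and keeps 500 − 148.7925 = 351.2075.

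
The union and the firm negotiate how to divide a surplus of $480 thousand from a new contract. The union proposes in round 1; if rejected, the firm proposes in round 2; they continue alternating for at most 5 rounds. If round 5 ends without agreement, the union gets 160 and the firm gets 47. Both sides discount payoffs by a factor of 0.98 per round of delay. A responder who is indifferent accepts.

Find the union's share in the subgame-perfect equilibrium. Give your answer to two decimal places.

Work backward from the last round.
Round 5 (the union proposes): the firm gets 47 if talks fail, so the union offers 47 and keeps 433.
Round 4 (the firm proposes): the union can get 433 next round, worth 0.98 × 433 = 424.34 now, so the firm offers 424.34, keeping 55.66.
Round 3 (the union proposes): the firm can get 55.66 next round, worth 0.98 × 55.66 = 54.5468 now; the union offers that and keeps 425.4532.
Round 2 (the firm proposes): the union can get 425.4532 next round, worth 0.98 × 425.4532 = 416.944136 now; the firm offers that and keeps 63.055864.
Round 1 (the union proposes): the firm can get 63.055864 next round, worth 0.98 × 63.055864 = 61.79474672 now, so the union offers 61.79474672, keeping 418.20525328.

418.21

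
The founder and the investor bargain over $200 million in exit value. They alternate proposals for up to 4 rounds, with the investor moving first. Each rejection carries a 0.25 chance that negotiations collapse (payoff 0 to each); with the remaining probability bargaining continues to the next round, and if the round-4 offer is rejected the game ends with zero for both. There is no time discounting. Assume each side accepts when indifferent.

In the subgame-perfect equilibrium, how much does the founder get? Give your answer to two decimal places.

121.88

By backward induction:
Round 4 (the founder proposes): the investor will accept anything ≥ 0, so the founder offers 0 and keeps 200.
Round 3 (the investor proposes): rejecting gives the founder an expected 0.75 × 200 = 150; the investor offers that and keeps 50.
Round 2 (the founder proposes): rejecting gives the investor an expected 0.75 × 50 = 37.5; the founder offers that and keeps 162.5.
Round 1 (the investor proposes): rejecting gives the founder an expected 0.75 × 162.5 = 121.875, so the investor offers 121.875, keeping 78.125.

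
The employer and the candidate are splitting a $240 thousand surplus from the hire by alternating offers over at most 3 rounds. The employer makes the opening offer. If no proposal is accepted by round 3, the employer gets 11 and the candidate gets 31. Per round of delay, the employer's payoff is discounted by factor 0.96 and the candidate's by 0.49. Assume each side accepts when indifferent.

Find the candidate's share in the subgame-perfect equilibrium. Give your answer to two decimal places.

Round 3 (the employer proposes): the candidate gets 31 if talks fail, so the employer offers 31 and keeps 209.
Round 2 (the candidate proposes): the employer can get 209 next round, worth 0.96 × 209 = 200.64 now, so the candidate offers 200.64, keeping 39.36.
Round 1 (the employer proposes): the candidate can get 39.36 next round, worth 0.49 × 39.36 = 19.2864 now; the employer offers that and keeps 220.7136.

19.29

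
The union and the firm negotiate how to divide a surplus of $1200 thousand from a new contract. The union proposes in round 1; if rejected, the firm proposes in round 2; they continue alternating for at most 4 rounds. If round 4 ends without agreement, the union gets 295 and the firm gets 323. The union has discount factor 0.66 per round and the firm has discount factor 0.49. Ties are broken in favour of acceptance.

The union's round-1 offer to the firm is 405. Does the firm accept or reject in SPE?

Accept

Round 4 (the firm proposes): the union gets 295 if talks fail, so the firm offers 295 and keeps 905.
Round 3 (the union proposes): the firm can get 905 next round, worth 0.49 × 905 = 443.45 now. The union offers 443.45 and keeps 1200 − 443.45 = 756.55.
Round 2 (the firm proposes): the union can get 756.55 next round, worth 0.66 × 756.55 = 499.323 now; the firm offers that and keeps 700.677.
So by rejecting in round 1, the firm gets 700.677 next round, worth 0.49 × 700.677 = 343.33173 now.
Offer 405 ≥ 343.33173, so the firm accepts.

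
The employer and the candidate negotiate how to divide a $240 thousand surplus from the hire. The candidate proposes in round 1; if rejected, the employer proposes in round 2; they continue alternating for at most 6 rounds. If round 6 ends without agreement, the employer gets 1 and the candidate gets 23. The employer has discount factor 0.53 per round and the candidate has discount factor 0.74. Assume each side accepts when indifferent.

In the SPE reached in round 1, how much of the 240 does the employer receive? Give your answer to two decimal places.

63.73

Round 6 (the employer proposes): the candidate gets 23 if talks fail, so the employer offers 23 and keeps 217.
Round 5 (the candidate proposes): the employer can get 217 next round, worth 0.53 × 217 = 115.01 now, so the candidate offers 115.01, keeping 124.99.
Round 4 (the employer proposes): the candidate can get 124.99 next round, worth 0.74 × 124.99 = 92.4926 now. The employer offers 92.4926 and keeps 240 − 92.4926 = 147.5074.
Round 3 (the candidate proposes): the employer can get 147.5074 next round, worth 0.53 × 147.5074 = 78.178922 now. The candidate offers 78.178922 and keeps 240 − 78.178922 = 161.821078.
Round 2 (the employer proposes): the candidate can get 161.821078 next round, worth 0.74 × 161.821078 = 119.74759772 now, so the employer offers 119.74759772, keeping 120.25240228.
Round 1 (the candidate proposes): the employer can get 120.25240228 next round, worth 0.53 × 120.25240228 = 63.7337732084 now; the candidate offers that and keeps 176.2662267916.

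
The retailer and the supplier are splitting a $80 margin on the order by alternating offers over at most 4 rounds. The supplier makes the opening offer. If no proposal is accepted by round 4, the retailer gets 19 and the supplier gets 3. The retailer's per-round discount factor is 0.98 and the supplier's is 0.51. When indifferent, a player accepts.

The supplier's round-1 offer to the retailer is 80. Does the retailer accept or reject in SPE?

Round 4 (the retailer proposes): the supplier gets 3 if talks fail, so the retailer offers 3 and keeps 77.
Round 3 (the supplier proposes): the retailer can get 77 next round, worth 0.98 × 77 = 75.46 now, so the supplier offers 75.46, keeping 4.54.
Round 2 (the retailer proposes): the supplier can get 4.54 next round, worth 0.51 × 4.54 = 2.3154 now. The retailer offers 2.3154 and keeps 80 − 2.3154 = 77.6846.
So by rejecting in round 1, the retailer gets 77.6846 next round, worth 0.98 × 77.6846 = 76.130908 now.
Offer 80 ≥ 76.130908, so the retailer accepts.

Accept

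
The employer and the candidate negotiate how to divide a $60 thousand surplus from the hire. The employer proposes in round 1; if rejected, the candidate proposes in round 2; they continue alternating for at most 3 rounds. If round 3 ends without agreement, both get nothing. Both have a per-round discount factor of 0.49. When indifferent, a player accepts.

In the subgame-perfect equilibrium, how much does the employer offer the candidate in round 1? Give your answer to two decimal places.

Round 3 (the employer proposes): rejection yields 0 for the candidate; the employer offers 0 and keeps 60.
Round 2 (the candidate proposes): the employer can get 60 next round, worth 0.49 × 60 = 29.4 now, so the candidate offers 29.4, keeping 30.6.
Round 1 (the employer proposes): the candidate can get 30.6 next round, worth 0.49 × 30.6 = 14.994 now; the employer offers that and keeps 45.006.

14.99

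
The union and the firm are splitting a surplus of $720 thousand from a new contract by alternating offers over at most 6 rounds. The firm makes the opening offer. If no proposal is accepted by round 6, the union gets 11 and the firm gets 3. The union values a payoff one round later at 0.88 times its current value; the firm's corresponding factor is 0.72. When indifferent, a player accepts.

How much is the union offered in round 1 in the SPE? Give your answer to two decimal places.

543.11

Round 6 (the union proposes): the firm gets 3 if talks fail, so the union offers 3 and keeps 717.
Round 5 (the firm proposes): the union can get 717 next round, worth 0.88 × 717 = 630.96 now, so the firm offers 630.96, keeping 89.04.
Round 4 (the union proposes): the firm can get 89.04 next round, worth 0.72 × 89.04 = 64.1088 now, so the union offers 64.1088, keeping 655.8912.
Round 3 (the firm proposes): the union can get 655.8912 next round, worth 0.88 × 655.8912 = 577.184256 now. The firm offers 577.184256 and keeps 720 − 577.184256 = 142.815744.
Round 2 (the union proposes): the firm can get 142.815744 next round, worth 0.72 × 142.815744 = 102.82733568 now; the union offers that and keeps 617.17266432.
Round 1 (the firm proposes): the union can get 617.17266432 next round, worth 0.88 × 617.17266432 = 543.1119446016 now. The firm offers 543.1119446016 and keeps 720 − 543.1119446016 = 176.8880553984.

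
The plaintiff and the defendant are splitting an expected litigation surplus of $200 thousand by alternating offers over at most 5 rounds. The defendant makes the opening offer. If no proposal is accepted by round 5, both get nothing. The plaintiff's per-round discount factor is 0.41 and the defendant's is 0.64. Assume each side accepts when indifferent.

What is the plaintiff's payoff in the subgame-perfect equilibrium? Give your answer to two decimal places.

37.27

Round 5 (the defendant proposes): the plaintiff will accept anything ≥ 0, so the defendant offers 0 and keeps 200.
Round 4 (the plaintiff proposes): the defendant can get 200 next round, worth 0.64 × 200 = 128 now; the plaintiff offers that and keeps 72.
Round 3 (the defendant proposes): the plaintiff can get 72 next round, worth 0.41 × 72 = 29.52 now; the defendant offers that and keeps 170.48.
Round 2 (the plaintiff proposes): the defendant can get 170.48 next round, worth 0.64 × 170.48 = 109.1072 now. The plaintiff offers 109.1072 and keeps 200 − 109.1072 = 90.8928.
Round 1 (the defendant proposes): the plaintiff can get 90.8928 next round, worth 0.41 × 90.8928 = 37.266048 now, so the defendant offers 37.266048, keeping 162.733952.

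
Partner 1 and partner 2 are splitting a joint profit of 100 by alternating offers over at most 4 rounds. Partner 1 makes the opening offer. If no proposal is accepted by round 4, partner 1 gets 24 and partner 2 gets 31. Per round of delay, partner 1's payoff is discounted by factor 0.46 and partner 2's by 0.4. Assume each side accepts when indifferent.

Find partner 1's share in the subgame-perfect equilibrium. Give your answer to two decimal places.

Round 4 (partner 2 proposes): partner 1 gets 24 if talks fail, so partner 2 offers 24 and keeps 76.
Round 3 (partner 1 proposes): partner 2 can get 76 next round, worth 0.4 × 76 = 30.4 now. Partner 1 offers 30.4 and keeps 100 − 30.4 = 69.6.
Round 2 (partner 2 proposes): partner 1 can get 69.6 next round, worth 0.46 × 69.6 = 32.016 now; partner 2 offers that and keeps 67.984.
Round 1 (partner 1 proposes): partner 2 can get 67.984 next round, worth 0.4 × 67.984 = 27.1936 now. Partner 1 offers 27.1936 and keeps 100 − 27.1936 = 72.8064.

72.81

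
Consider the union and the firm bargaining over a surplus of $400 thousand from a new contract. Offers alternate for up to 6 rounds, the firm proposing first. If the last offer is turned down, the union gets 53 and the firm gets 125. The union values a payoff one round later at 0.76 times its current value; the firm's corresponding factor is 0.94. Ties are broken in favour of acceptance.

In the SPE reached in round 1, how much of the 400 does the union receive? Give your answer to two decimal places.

Round 6 (the union proposes): the firm gets 125 if talks fail, so the union offers 125 and keeps 275.
Round 5 (the firm proposes): the union can get 275 next round, worth 0.76 × 275 = 209 now. The firm offers 209 and keeps 400 − 209 = 191.
Round 4 (the union proposes): the firm can get 191 next round, worth 0.94 × 191 = 179.54 now; the union offers that and keeps 220.46.
Round 3 (the firm proposes): the union can get 220.46 next round, worth 0.76 × 220.46 = 167.5496 now, so the firm offers 167.5496, keeping 232.4504.
Round 2 (the union proposes): the firm can get 232.4504 next round, worth 0.94 × 232.4504 = 218.503376 now; the union offers that and keeps 181.496624.
Round 1 (the firm proposes): the union can get 181.496624 next round, worth 0.76 × 181.496624 = 137.93743424 now, so the firm offers 137.93743424, keeping 262.06256576.

137.94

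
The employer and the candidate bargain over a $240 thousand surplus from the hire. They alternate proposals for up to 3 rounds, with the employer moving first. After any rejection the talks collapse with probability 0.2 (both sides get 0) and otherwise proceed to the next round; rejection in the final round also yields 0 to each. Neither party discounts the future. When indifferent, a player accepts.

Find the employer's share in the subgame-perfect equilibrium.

201.6

Round 3 (the employer proposes): the candidate will accept anything ≥ 0, so the employer offers 0 and keeps 240.
Round 2 (the candidate proposes): rejecting gives the employer an expected 0.8 × 240 = 192; the candidate offers that and keeps 48.
Round 1 (the employer proposes): rejecting gives the candidate an expected 0.8 × 48 = 38.4; the employer offers that and keeps 201.6.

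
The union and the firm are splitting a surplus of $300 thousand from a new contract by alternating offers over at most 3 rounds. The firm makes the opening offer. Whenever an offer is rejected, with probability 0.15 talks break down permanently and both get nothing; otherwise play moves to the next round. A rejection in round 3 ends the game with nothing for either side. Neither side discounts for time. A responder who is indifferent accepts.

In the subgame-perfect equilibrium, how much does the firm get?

Round 3 (the firm proposes): rejection yields 0 for the union; the firm offers 0 and keeps 300.
Round 2 (the union proposes): rejecting gives the firm an expected 0.85 × 300 = 255, so the union offers 255, keeping 45.
Round 1 (the firm proposes): rejecting gives the union an expected 0.85 × 45 = 38.25, so the firm offers 38.25, keeping 261.75.

261.75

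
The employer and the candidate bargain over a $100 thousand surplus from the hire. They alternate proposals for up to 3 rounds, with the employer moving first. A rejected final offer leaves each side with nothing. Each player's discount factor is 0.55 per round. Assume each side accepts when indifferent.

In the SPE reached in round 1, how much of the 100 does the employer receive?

75.25

Round 3 (the employer proposes): the candidate will accept anything ≥ 0, so the employer offers 0 and keeps 100.
Round 2 (the candidate proposes): the employer can get 100 next round, worth 0.55 × 100 = 55 now; the candidate offers that and keeps 45.
Round 1 (the employer proposes): the candidate can get 45 next round, worth 0.55 × 45 = 24.75 now; the employer offers that and keeps 75.25.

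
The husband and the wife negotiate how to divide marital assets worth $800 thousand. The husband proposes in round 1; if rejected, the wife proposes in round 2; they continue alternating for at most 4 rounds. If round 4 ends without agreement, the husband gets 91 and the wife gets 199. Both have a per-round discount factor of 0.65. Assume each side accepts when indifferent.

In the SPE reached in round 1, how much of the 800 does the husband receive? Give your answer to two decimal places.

By backward induction:
Round 4 (the wife proposes): the husband gets 91 if talks fail, so the wife offers 91 and keeps 709.
Round 3 (the husband proposes): the wife can get 709 next round, worth 0.65 × 709 = 460.85 now. The husband offers 460.85 and keeps 800 − 460.85 = 339.15.
Round 2 (the wife proposes): the husband can get 339.15 next round, worth 0.65 × 339.15 = 220.4475 now; the wife offers that and keeps 579.5525.
Round 1 (the husband proposes): the wife can get 579.5525 next round, worth 0.65 × 579.5525 = 376.709125 now; the husband offers that and keeps 423.290875.

423.29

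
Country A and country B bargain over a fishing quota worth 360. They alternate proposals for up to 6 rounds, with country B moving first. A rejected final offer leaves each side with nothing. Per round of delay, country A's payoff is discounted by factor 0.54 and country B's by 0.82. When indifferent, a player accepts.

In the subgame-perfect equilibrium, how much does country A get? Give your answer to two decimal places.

Round 6 (country A proposes): rejection yields 0 for country B; country A offers 0 and keeps 360.
Round 5 (country B proposes): country A can get 360 next round, worth 0.54 × 360 = 194.4 now. Country B offers 194.4 and keeps 360 − 194.4 = 165.6.
Round 4 (country A proposes): country B can get 165.6 next round, worth 0.82 × 165.6 = 135.792 now, so country A offers 135.792, keeping 224.208.
Round 3 (country B proposes): country A can get 224.208 next round, worth 0.54 × 224.208 = 121.07232 now. Country B offers 121.07232 and keeps 360 − 121.07232 = 238.92768.
Round 2 (country A proposes): country B can get 238.92768 next round, worth 0.82 × 238.92768 = 195.9206976 now. Country A offers 195.9206976 and keeps 360 − 195.9206976 = 164.0793024.
Round 1 (country B proposes): country A can get 164.0793024 next round, worth 0.54 × 164.0793024 = 88.602823296 now; country B offers that and keeps 271.397176704.

88.60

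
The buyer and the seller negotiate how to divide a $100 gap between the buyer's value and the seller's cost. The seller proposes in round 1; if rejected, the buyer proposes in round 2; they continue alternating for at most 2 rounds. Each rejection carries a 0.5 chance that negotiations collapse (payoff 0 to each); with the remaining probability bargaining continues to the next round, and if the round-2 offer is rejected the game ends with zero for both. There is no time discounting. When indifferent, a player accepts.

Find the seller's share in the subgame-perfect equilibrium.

Round 2 (the buyer proposes): rejection yields 0 for the seller; the buyer offers 0 and keeps 100.
Round 1 (the seller proposes): rejecting gives the buyer an expected 0.5 × 100 = 50; the seller offers that and keeps 50.

50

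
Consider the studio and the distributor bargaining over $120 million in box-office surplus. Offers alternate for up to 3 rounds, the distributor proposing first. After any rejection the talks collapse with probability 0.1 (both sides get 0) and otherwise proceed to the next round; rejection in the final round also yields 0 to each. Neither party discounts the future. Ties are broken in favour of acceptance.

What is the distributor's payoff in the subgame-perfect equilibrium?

109.2

Round 3 (the distributor proposes): the studio will accept anything ≥ 0, so the distributor offers 0 and keeps 120.
Round 2 (the studio proposes): rejecting gives the distributor an expected 0.9 × 120 = 108; the studio offers that and keeps 12.
Round 1 (the distributor proposes): rejecting gives the studio an expected 0.9 × 12 = 10.8. The distributor offers 10.8 and keeps 120 − 10.8 = 109.2.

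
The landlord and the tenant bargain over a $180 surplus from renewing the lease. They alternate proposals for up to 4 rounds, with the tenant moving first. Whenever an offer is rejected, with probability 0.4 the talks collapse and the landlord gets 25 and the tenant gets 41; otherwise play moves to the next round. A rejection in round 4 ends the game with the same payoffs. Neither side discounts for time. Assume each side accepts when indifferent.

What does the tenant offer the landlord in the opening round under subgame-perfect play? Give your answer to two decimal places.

76.98

By backward induction:
Round 4 (the landlord proposes): the tenant gets 41 if talks fail, so the landlord offers 41 and keeps 139.
Round 3 (the tenant proposes): rejecting gives the landlord an expected 0.6 × 139 + 0.4 × 25 = 93.4; the tenant offers that and keeps 86.6.
Round 2 (the landlord proposes): rejecting gives the tenant an expected 0.6 × 86.6 + 0.4 × 41 = 68.36, so the landlord offers 68.36, keeping 111.64.
Round 1 (the tenant proposes): rejecting gives the landlord an expected 0.6 × 111.64 + 0.4 × 25 = 76.984, so the tenant offers 76.984, keeping 103.016.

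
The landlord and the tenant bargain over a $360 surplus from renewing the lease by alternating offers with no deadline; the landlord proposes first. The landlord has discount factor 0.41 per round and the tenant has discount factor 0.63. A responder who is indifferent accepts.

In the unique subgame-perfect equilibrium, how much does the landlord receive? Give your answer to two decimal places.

179.59

When the landlord proposes, the tenant accepts any offer worth at least 0.63 times what the tenant would get by proposing next round; and vice versa.
This gives x = 360 − 0.63y and y = 360 − 0.41x, where x and y are each side's share when it proposes.
Hence (1 − 0.63·0.41)x = 360(1 − 0.63), i.e. 0.7417·x = 133.2.
x ≈ 179.5874; the tenant's share is 360 − x ≈ 180.4126.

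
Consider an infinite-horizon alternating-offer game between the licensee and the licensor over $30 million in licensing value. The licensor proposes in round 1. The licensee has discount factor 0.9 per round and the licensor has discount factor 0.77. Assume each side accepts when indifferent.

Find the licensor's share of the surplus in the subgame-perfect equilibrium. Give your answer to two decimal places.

9.77

When the licensor proposes, the licensee accepts any offer worth at least 0.9 times what the licensee would get by proposing next round; and vice versa.
This gives x = 30 − 0.9y and y = 30 − 0.77x, where x and y are each side's share when it proposes.
Hence (1 − 0.9·0.77)x = 30(1 − 0.9), i.e. 0.307·x = 3.
x ≈ 9.7720; the licensee's share is 30 − x ≈ 20.2280.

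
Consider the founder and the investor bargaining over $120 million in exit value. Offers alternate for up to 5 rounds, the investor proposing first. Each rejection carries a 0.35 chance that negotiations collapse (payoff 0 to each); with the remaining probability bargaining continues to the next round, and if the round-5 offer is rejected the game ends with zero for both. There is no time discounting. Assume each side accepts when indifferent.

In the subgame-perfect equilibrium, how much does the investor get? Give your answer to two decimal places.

81.17

Round 5 (the investor proposes): the founder will accept anything ≥ 0, so the investor offers 0 and keeps 120.
Round 4 (the founder proposes): rejecting gives the investor an expected 0.65 × 120 = 78. The founder offers 78 and keeps 120 − 78 = 42.
Round 3 (the investor proposes): rejecting gives the founder an expected 0.65 × 42 = 27.3. The investor offers 27.3 and keeps 120 − 27.3 = 92.7.
Round 2 (the founder proposes): rejecting gives the investor an expected 0.65 × 92.7 = 60.255, so the founder offers 60.255, keeping 59.745.
Round 1 (the investor proposes): rejecting gives the founder an expected 0.65 × 59.745 = 38.83425. The investor offers 38.83425 and keeps 120 − 38.83425 = 81.16575.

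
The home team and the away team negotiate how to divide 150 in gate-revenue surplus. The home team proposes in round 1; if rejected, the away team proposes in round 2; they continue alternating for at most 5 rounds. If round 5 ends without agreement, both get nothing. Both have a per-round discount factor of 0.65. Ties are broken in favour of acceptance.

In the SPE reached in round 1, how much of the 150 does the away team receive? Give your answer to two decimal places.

Round 5 (the home team proposes): the away team will accept anything ≥ 0, so the home team offers 0 and keeps 150.
Round 4 (the away team proposes): the home team can get 150 next round, worth 0.65 × 150 = 97.5 now, so the away team offers 97.5, keeping 52.5.
Round 3 (the home team proposes): the away team can get 52.5 next round, worth 0.65 × 52.5 = 34.125 now; the home team offers that and keeps 115.875.
Round 2 (the away team proposes): the home team can get 115.875 next round, worth 0.65 × 115.875 = 75.31875 now, so the away team offers 75.31875, keeping 74.68125.
Round 1 (the home team proposes): the away team can get 74.68125 next round, worth 0.65 × 74.68125 = 48.5428125 now. The home team offers 48.5428125 and keeps 150 − 48.5428125 = 101.4571875.

48.54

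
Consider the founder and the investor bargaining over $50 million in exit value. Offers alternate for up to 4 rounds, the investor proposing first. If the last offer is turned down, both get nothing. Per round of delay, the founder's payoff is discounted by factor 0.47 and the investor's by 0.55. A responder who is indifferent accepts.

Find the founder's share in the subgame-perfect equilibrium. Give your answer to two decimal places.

16.65

Round 4 (the founder proposes): rejection yields 0 for the investor; the founder offers 0 and keeps 50.
Round 3 (the investor proposes): the founder can get 50 next round, worth 0.47 × 50 = 23.5 now. The investor offers 23.5 and keeps 50 − 23.5 = 26.5.
Round 2 (the founder proposes): the investor can get 26.5 next round, worth 0.55 × 26.5 = 14.575 now, so the founder offers 14.575, keeping 35.425.
Round 1 (the investor proposes): the founder can get 35.425 next round, worth 0.47 × 35.425 = 16.64975 now. The investor offers 16.64975 and keeps 50 − 16.64975 = 33.35025.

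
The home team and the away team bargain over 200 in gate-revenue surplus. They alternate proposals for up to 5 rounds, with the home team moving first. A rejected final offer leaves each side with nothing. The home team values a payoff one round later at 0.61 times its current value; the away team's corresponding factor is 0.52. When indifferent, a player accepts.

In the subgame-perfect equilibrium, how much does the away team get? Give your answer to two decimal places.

Round 5 (the home team proposes): the away team will accept anything ≥ 0, so the home team offers 0 and keeps 200.
Round 4 (the away team proposes): the home team can get 200 next round, worth 0.61 × 200 = 122 now, so the away team offers 122, keeping 78.
Round 3 (the home team proposes): the away team can get 78 next round, worth 0.52 × 78 = 40.56 now, so the home team offers 40.56, keeping 159.44.
Round 2 (the away team proposes): the home team can get 159.44 next round, worth 0.61 × 159.44 = 97.2584 now; the away team offers that and keeps 102.7416.
Round 1 (the home team proposes): the away team can get 102.7416 next round, worth 0.52 × 102.7416 = 53.425632 now. The home team offers 53.425632 and keeps 200 − 53.425632 = 146.574368.

53.43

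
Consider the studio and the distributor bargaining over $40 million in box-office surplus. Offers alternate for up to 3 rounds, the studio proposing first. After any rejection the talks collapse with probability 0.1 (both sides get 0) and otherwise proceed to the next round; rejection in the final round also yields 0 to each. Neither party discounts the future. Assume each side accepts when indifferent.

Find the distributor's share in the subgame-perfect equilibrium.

Round 3 (the studio proposes): rejection yields 0 for the distributor; the studio offers 0 and keeps 40.
Round 2 (the distributor proposes): rejecting gives the studio an expected 0.9 × 40 = 36; the distributor offers that and keeps 4.
Round 1 (the studio proposes): rejecting gives the distributor an expected 0.9 × 4 = 3.6, so the studio offers 3.6, keeping 36.4.

3.6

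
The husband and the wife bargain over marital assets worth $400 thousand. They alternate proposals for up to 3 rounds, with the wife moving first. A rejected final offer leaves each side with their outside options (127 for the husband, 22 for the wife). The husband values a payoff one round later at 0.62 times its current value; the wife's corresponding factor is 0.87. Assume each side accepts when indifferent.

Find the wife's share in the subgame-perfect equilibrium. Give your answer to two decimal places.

Round 3 (the wife proposes): the husband gets 127 if talks fail, so the wife offers 127 and keeps 273.
Round 2 (the husband proposes): the wife can get 273 next round, worth 0.87 × 273 = 237.51 now; the husband offers that and keeps 162.49.
Round 1 (the wife proposes): the husband can get 162.49 next round, worth 0.62 × 162.49 = 100.7438 now; the wife offers that and keeps 299.2562.

299.26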